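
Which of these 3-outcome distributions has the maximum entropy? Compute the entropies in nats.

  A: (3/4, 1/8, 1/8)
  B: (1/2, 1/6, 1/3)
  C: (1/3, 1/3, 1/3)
C

For a discrete distribution over n outcomes, entropy is maximized by the uniform distribution.

Computing entropies:
H(A) = 0.7356 nats
H(B) = 1.0114 nats
H(C) = 1.0986 nats

The uniform distribution (where all probabilities equal 1/3) achieves the maximum entropy of log_e(3) = 1.0986 nats.

Distribution C has the highest entropy.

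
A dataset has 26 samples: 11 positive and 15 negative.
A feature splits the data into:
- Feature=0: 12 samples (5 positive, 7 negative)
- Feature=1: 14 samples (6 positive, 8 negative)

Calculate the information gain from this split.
0.0001 bits

Information Gain = H(Y) - H(Y|Feature)

Before split:
P(positive) = 11/26 = 0.4231
H(Y) = 0.9829 bits

After split:
Feature=0: H = 0.9799 bits (weight = 12/26)
Feature=1: H = 0.9852 bits (weight = 14/26)
H(Y|Feature) = (12/26)×0.9799 + (14/26)×0.9852 = 0.9828 bits

Information Gain = 0.9829 - 0.9828 = 0.0001 bits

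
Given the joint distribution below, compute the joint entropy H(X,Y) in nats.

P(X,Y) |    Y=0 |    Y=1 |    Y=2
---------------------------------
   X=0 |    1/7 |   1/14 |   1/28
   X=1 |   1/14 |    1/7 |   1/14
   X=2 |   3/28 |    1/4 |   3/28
2.0657 nats

Joint entropy is H(X,Y) = -Σ_{x,y} p(x,y) log p(x,y).

Summing over all non-zero entries:
H(X,Y) = -[1/7·log_e(1/7) + 1/14·log_e(1/14) + 1/28·log_e(1/28) + 1/14·log_e(1/14) + 1/7·log_e(1/7) + 1/14·log_e(1/14) + 3/28·log_e(3/28) + 1/4·log_e(1/4) + 3/28·log_e(3/28)]
H(X,Y) = 2.0657 nats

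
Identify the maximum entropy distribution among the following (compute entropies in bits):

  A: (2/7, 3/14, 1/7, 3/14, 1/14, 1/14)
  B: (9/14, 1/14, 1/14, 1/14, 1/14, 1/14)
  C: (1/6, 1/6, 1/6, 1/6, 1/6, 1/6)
C

For a discrete distribution over n outcomes, entropy is maximized by the uniform distribution.

Computing entropies:
H(A) = 2.4138 bits
H(B) = 1.7695 bits
H(C) = 2.5850 bits

The uniform distribution (where all probabilities equal 1/6) achieves the maximum entropy of log_2(6) = 2.5850 bits.

Distribution C has the highest entropy.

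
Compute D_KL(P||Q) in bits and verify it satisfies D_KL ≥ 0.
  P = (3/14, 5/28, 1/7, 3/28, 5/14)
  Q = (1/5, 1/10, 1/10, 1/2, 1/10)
0.6620 bits

KL divergence satisfies the Gibbs inequality: D_KL(P||Q) ≥ 0 for all distributions P, Q.

D_KL(P||Q) = Σ p(x) log(p(x)/q(x))
Term by term:
  x=0: 3/14 × log_2[(3/14)/(1/5)] = 0.0213
  x=1: 5/28 × log_2[(5/28)/(1/10)] = 0.1494
  x=2: 1/7 × log_2[(1/7)/(1/10)] = 0.0735
  x=3: 3/28 × log_2[(3/28)/(1/2)] = -0.2381
  x=4: 5/14 × log_2[(5/14)/(1/10)] = 0.6559
D_KL(P||Q) = 0.6620 bits

D_KL(P||Q) = 0.6620 ≥ 0 ✓

This non-negativity is a fundamental property: relative entropy cannot be negative because it measures how different Q is from P.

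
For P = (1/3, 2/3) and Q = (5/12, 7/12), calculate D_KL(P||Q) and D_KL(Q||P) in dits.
D_KL(P||Q) = 0.0064, D_KL(Q||P) = 0.0066

KL divergence is not symmetric: D_KL(P||Q) ≠ D_KL(Q||P) in general.

D_KL(P||Q) = 0.0064 dits
D_KL(Q||P) = 0.0066 dits

No, they are not equal!

This asymmetry is why KL divergence is not a true distance metric.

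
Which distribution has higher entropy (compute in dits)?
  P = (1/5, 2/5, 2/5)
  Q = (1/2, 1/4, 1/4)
P

Computing entropies in dits:
H(P) = 0.4581
H(Q) = 0.4515

Distribution P has higher entropy.

Intuition: The distribution closer to uniform (more spread out) has higher entropy.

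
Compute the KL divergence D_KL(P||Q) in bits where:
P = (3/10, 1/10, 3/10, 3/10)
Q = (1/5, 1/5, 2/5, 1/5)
0.1265 bits

KL divergence: D_KL(P||Q) = Σ p(x) log(p(x)/q(x))

Computing term by term:
  x=0: 3/10 × log_2[(3/10)/(1/5)] = 3/10 × 0.5850 = 0.1755
  x=1: 1/10 × log_2[(1/10)/(1/5)] = 1/10 × -1.0000 = -0.1000
  x=2: 3/10 × log_2[(3/10)/(2/5)] = 3/10 × -0.4150 = -0.1245
  x=3: 3/10 × log_2[(3/10)/(1/5)] = 3/10 × 0.5850 = 0.1755

D_KL(P||Q) = 0.1265 bits

Note: KL divergence is always non-negative and equals 0 iff P = Q.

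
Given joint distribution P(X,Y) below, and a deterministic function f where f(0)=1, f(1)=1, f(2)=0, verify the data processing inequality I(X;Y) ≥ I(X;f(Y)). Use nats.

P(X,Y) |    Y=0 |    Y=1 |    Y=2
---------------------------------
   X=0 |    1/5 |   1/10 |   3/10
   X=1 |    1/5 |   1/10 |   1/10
I(X;Y) = 0.0322, I(X;f(Y)) = 0.0322, inequality holds: 0.0322 ≥ 0.0322

Data Processing Inequality: For any Markov chain X → Y → Z, we have I(X;Y) ≥ I(X;Z).

Here Z = f(Y) is a deterministic function of Y, forming X → Y → Z.

Original I(X;Y) = 0.0322 nats

After applying f:
P(X,Z) where Z=f(Y):
- P(X,Z=0) = P(X,Y=2)
- P(X,Z=1) = P(X,Y=0) + P(X,Y=1)

I(X;Z) = I(X;f(Y)) = 0.0322 nats

Verification: 0.0322 ≥ 0.0322 ✓

Information cannot be created by processing; the function f can only lose information about X.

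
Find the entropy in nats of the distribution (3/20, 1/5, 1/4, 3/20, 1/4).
1.5842 nats

Shannon entropy is H(X) = -Σ p(x) log p(x).

For P = (3/20, 1/5, 1/4, 3/20, 1/4):
H = -3/20 × log_e(3/20) -1/5 × log_e(1/5) -1/4 × log_e(1/4) -3/20 × log_e(3/20) -1/4 × log_e(1/4)
H = 1.5842 nats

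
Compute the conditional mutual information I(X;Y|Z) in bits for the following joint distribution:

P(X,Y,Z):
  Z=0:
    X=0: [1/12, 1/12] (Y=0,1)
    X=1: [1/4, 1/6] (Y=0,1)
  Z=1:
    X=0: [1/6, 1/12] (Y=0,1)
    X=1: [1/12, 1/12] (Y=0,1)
0.0118 bits

Conditional mutual information: I(X;Y|Z) = H(X|Z) + H(Y|Z) - H(X,Y|Z)

H(Z) = 0.9799
H(X,Z) = 1.8879 → H(X|Z) = 0.9080
H(Y,Z) = 1.9591 → H(Y|Z) = 0.9793
H(X,Y,Z) = 2.8554 → H(X,Y|Z) = 1.8755

I(X;Y|Z) = 0.9080 + 0.9793 - 1.8755 = 0.0118 bits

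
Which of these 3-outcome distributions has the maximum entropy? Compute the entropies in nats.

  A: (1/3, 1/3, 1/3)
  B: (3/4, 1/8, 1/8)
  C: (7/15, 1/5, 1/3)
A

For a discrete distribution over n outcomes, entropy is maximized by the uniform distribution.

Computing entropies:
H(A) = 1.0986 nats
H(B) = 0.7356 nats
H(C) = 1.0438 nats

The uniform distribution (where all probabilities equal 1/3) achieves the maximum entropy of log_e(3) = 1.0986 nats.

Distribution A has the highest entropy.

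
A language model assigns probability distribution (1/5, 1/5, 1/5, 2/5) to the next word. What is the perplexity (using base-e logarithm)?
3.7893

Perplexity is e^H (or exp(H) for natural log).

First, H = -Σ p log p = 1.3322 nats
Perplexity = e^1.3322 = 3.7893

Interpretation: The model's uncertainty is equivalent to choosing uniformly among 3.8 options.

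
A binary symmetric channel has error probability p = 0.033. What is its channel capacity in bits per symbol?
0.7908 bits

For a binary symmetric channel (BSC) with error probability p:
Capacity C = 1 - H(p) bits per symbol

where H(p) = -p log₂(p) - (1-p) log₂(1-p) is the binary entropy function.

H(0.033) = 0.2092 bits
C = 1 - 0.2092 = 0.7908 bits per symbol

This means we can reliably transmit up to 0.7908 bits of information per channel use.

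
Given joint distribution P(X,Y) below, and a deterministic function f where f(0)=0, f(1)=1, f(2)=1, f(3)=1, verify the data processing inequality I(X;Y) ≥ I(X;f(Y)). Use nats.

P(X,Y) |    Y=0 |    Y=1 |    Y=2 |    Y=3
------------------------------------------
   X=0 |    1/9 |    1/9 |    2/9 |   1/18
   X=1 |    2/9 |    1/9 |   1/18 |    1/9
I(X;Y) = 0.0819, I(X;f(Y)) = 0.0282, inequality holds: 0.0819 ≥ 0.0282

Data Processing Inequality: For any Markov chain X → Y → Z, we have I(X;Y) ≥ I(X;Z).

Here Z = f(Y) is a deterministic function of Y, forming X → Y → Z.

Original I(X;Y) = 0.0819 nats

After applying f:
P(X,Z) where Z=f(Y):
- P(X,Z=0) = P(X,Y=0)
- P(X,Z=1) = P(X,Y=1) + P(X,Y=2) + P(X,Y=3)

I(X;Z) = I(X;f(Y)) = 0.0282 nats

Verification: 0.0819 ≥ 0.0282 ✓

Information cannot be created by processing; the function f can only lose information about X.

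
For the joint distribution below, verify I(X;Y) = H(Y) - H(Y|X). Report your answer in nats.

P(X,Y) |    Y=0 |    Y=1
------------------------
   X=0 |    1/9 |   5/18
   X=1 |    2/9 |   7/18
I(X;Y) = 0.0033 nats

Mutual information has multiple equivalent forms:
- I(X;Y) = H(X) - H(X|Y)
- I(X;Y) = H(Y) - H(Y|X)
- I(X;Y) = H(X) + H(Y) - H(X,Y)

Computing all quantities:
H(X) = 0.6682, H(Y) = 0.6365, H(X,Y) = 1.3015
H(X|Y) = 0.6650, H(Y|X) = 0.6332

Verification:
H(X) - H(X|Y) = 0.6682 - 0.6650 = 0.0033
H(Y) - H(Y|X) = 0.6365 - 0.6332 = 0.0033
H(X) + H(Y) - H(X,Y) = 0.6682 + 0.6365 - 1.3015 = 0.0033

All forms give I(X;Y) = 0.0033 nats. ✓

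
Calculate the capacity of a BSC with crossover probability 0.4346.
0.0124 bits

For a binary symmetric channel (BSC) with error probability p:
Capacity C = 1 - H(p) bits per symbol

where H(p) = -p log₂(p) - (1-p) log₂(1-p) is the binary entropy function.

H(0.4346) = 0.9876 bits
C = 1 - 0.9876 = 0.0124 bits per symbol

This means we can reliably transmit up to 0.0124 bits of information per channel use.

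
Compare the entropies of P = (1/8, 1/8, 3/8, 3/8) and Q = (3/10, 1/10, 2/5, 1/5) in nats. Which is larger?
Q

Computing entropies in nats:
H(P) = 1.2555
H(Q) = 1.2799

Distribution Q has higher entropy.

Intuition: The distribution closer to uniform (more spread out) has higher entropy.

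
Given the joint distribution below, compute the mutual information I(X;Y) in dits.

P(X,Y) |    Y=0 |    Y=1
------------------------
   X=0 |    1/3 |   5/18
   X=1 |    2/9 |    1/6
0.0001 dits

Mutual information: I(X;Y) = H(X) + H(Y) - H(X,Y)

Marginals:
P(X) = (11/18, 7/18), H(X) = 0.2902 dits
P(Y) = (5/9, 4/9), H(Y) = 0.2983 dits

Joint entropy: H(X,Y) = 0.5884 dits

I(X;Y) = 0.2902 + 0.2983 - 0.5884 = 0.0001 dits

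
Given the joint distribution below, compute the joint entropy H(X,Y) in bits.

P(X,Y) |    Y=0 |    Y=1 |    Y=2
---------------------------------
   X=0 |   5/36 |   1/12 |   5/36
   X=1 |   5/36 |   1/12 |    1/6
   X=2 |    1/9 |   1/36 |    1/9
3.0630 bits

Joint entropy is H(X,Y) = -Σ_{x,y} p(x,y) log p(x,y).

Summing over all non-zero entries:
H(X,Y) = -[5/36·log_2(5/36) + 1/12·log_2(1/12) + 5/36·log_2(5/36) + 5/36·log_2(5/36) + 1/12·log_2(1/12) + 1/6·log_2(1/6) + 1/9·log_2(1/9) + 1/36·log_2(1/36) + 1/9·log_2(1/9)]
H(X,Y) = 3.0630 bits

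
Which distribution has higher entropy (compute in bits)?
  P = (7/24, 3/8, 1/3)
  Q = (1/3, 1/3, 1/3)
Q

Computing entropies in bits:
H(P) = 1.5774
H(Q) = 1.5850

Distribution Q has higher entropy.

Intuition: The distribution closer to uniform (more spread out) has higher entropy.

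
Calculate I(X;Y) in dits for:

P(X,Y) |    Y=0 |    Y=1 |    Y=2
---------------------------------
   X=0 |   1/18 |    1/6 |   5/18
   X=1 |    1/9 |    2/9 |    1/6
0.0119 dits

Mutual information: I(X;Y) = H(X) + H(Y) - H(X,Y)

Marginals:
P(X) = (1/2, 1/2), H(X) = 0.3010 dits
P(Y) = (1/6, 7/18, 4/9), H(Y) = 0.4457 dits

Joint entropy: H(X,Y) = 0.7348 dits

I(X;Y) = 0.3010 + 0.4457 - 0.7348 = 0.0119 dits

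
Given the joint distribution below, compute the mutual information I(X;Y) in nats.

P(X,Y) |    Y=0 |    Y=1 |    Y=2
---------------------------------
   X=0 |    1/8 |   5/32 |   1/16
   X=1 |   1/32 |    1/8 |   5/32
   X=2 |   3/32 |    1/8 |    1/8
0.0539 nats

Mutual information: I(X;Y) = H(X) + H(Y) - H(X,Y)

Marginals:
P(X) = (11/32, 5/16, 11/32), H(X) = 1.0976 nats
P(Y) = (1/4, 13/32, 11/32), H(Y) = 1.0796 nats

Joint entropy: H(X,Y) = 2.1233 nats

I(X;Y) = 1.0976 + 1.0796 - 2.1233 = 0.0539 nats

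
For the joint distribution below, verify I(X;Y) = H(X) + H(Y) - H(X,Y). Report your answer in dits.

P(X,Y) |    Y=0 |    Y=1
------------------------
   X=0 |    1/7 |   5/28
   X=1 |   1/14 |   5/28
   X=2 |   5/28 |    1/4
I(X;Y) = 0.0037 dits

Mutual information has multiple equivalent forms:
- I(X;Y) = H(X) - H(X|Y)
- I(X;Y) = H(Y) - H(Y|X)
- I(X;Y) = H(X) + H(Y) - H(X,Y)

Computing all quantities:
H(X) = 0.4667, H(Y) = 0.2910, H(X,Y) = 0.7539
H(X|Y) = 0.4629, H(Y|X) = 0.2873

Verification:
H(X) - H(X|Y) = 0.4667 - 0.4629 = 0.0037
H(Y) - H(Y|X) = 0.2910 - 0.2873 = 0.0037
H(X) + H(Y) - H(X,Y) = 0.4667 + 0.2910 - 0.7539 = 0.0037

All forms give I(X;Y) = 0.0037 dits. ✓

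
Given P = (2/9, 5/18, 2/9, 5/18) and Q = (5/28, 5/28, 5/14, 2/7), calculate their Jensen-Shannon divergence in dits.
0.0063 dits

Jensen-Shannon divergence is:
JSD(P||Q) = 0.5 × D_KL(P||M) + 0.5 × D_KL(Q||M)
where M = 0.5 × (P + Q) is the mixture distribution.

M = 0.5 × (2/9, 5/18, 2/9, 5/18) + 0.5 × (5/28, 5/28, 5/14, 2/7) = (0.200397, 0.228175, 0.289683, 0.281746)

D_KL(P||M) = 0.0064 dits
D_KL(Q||M) = 0.0063 dits

JSD(P||Q) = 0.5 × 0.0064 + 0.5 × 0.0063 = 0.0063 dits

Unlike KL divergence, JSD is symmetric and bounded: 0 ≤ JSD ≤ log(2).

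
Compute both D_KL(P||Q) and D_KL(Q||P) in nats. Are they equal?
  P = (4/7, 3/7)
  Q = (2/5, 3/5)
D_KL(P||Q) = 0.0596, D_KL(Q||P) = 0.0592

KL divergence is not symmetric: D_KL(P||Q) ≠ D_KL(Q||P) in general.

D_KL(P||Q) = 0.0596 nats
D_KL(Q||P) = 0.0592 nats

No, they are not equal!

This asymmetry is why KL divergence is not a true distance metric.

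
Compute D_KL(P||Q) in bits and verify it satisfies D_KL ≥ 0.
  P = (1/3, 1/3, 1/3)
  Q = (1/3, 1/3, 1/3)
0.0000 bits

KL divergence satisfies the Gibbs inequality: D_KL(P||Q) ≥ 0 for all distributions P, Q.

D_KL(P||Q) = Σ p(x) log(p(x)/q(x))
Term by term:
  x=0: 1/3 × log_2[(1/3)/(1/3)] = 0.0000
  x=1: 1/3 × log_2[(1/3)/(1/3)] = 0.0000
  x=2: 1/3 × log_2[(1/3)/(1/3)] = 0.0000
D_KL(P||Q) = 0.0000 bits

D_KL(P||Q) = 0.0000 ≥ 0 ✓

This non-negativity is a fundamental property: relative entropy cannot be negative because it measures how different Q is from P.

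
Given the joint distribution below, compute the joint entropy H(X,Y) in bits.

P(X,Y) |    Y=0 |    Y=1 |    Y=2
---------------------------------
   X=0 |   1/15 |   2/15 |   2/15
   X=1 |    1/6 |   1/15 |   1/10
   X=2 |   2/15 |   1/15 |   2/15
3.0947 bits

Joint entropy is H(X,Y) = -Σ_{x,y} p(x,y) log p(x,y).

Summing over all non-zero entries:
H(X,Y) = -[1/15·log_2(1/15) + 2/15·log_2(2/15) + 2/15·log_2(2/15) + 1/6·log_2(1/6) + 1/15·log_2(1/15) + 1/10·log_2(1/10) + 2/15·log_2(2/15) + 1/15·log_2(1/15) + 2/15·log_2(2/15)]
H(X,Y) = 3.0947 bits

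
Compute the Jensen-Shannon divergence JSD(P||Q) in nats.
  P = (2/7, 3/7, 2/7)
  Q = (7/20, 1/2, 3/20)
0.0137 nats

Jensen-Shannon divergence is:
JSD(P||Q) = 0.5 × D_KL(P||M) + 0.5 × D_KL(Q||M)
where M = 0.5 × (P + Q) is the mixture distribution.

M = 0.5 × (2/7, 3/7, 2/7) + 0.5 × (7/20, 1/2, 3/20) = (0.317857, 13/28, 0.217857)

D_KL(P||M) = 0.0127 nats
D_KL(Q||M) = 0.0148 nats

JSD(P||Q) = 0.5 × 0.0127 + 0.5 × 0.0148 = 0.0137 nats

Unlike KL divergence, JSD is symmetric and bounded: 0 ≤ JSD ≤ log(2).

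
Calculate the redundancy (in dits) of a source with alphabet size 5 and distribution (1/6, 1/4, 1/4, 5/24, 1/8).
0.0134 dits

Redundancy measures how far a source is from maximum entropy:
R = H_max - H(X)

Maximum entropy for 5 symbols: H_max = log_10(5) = 0.6990 dits
Actual entropy: H(X) = 0.6855 dits
Redundancy: R = 0.6990 - 0.6855 = 0.0134 dits

This redundancy represents potential for compression: the source could be compressed by 0.0134 dits per symbol.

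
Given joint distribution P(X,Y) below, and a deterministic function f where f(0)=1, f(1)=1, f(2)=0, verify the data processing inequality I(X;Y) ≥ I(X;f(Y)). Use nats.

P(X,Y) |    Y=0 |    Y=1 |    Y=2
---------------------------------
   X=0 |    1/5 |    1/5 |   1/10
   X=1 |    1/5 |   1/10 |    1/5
I(X;Y) = 0.0340, I(X;f(Y)) = 0.0242, inequality holds: 0.0340 ≥ 0.0242

Data Processing Inequality: For any Markov chain X → Y → Z, we have I(X;Y) ≥ I(X;Z).

Here Z = f(Y) is a deterministic function of Y, forming X → Y → Z.

Original I(X;Y) = 0.0340 nats

After applying f:
P(X,Z) where Z=f(Y):
- P(X,Z=0) = P(X,Y=2)
- P(X,Z=1) = P(X,Y=0) + P(X,Y=1)

I(X;Z) = I(X;f(Y)) = 0.0242 nats

Verification: 0.0340 ≥ 0.0242 ✓

Information cannot be created by processing; the function f can only lose information about X.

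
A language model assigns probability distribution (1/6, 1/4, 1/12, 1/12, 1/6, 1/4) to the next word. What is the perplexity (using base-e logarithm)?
5.4989

Perplexity is e^H (or exp(H) for natural log).

First, H = -Σ p log p = 1.7046 nats
Perplexity = e^1.7046 = 5.4989

Interpretation: The model's uncertainty is equivalent to choosing uniformly among 5.5 options.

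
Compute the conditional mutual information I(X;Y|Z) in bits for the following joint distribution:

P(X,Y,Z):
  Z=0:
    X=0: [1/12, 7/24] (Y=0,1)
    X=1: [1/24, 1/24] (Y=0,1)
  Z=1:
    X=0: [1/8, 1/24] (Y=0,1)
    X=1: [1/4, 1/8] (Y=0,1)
0.0203 bits

Conditional mutual information: I(X;Y|Z) = H(X|Z) + H(Y|Z) - H(X,Y|Z)

H(Z) = 0.9950
H(X,Z) = 1.7909 → H(X|Z) = 0.7959
H(Y,Z) = 1.8648 → H(Y|Z) = 0.8698
H(X,Y,Z) = 2.6403 → H(X,Y|Z) = 1.6454

I(X;Y|Z) = 0.7959 + 0.8698 - 1.6454 = 0.0203 bits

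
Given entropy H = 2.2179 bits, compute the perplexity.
4.6522

Perplexity is 2^H (or exp(H) for natural log).

H = 2.2179 bits
Perplexity = 2^2.2179 = 4.6522

Interpretation: The model's uncertainty is equivalent to choosing uniformly among 4.7 options.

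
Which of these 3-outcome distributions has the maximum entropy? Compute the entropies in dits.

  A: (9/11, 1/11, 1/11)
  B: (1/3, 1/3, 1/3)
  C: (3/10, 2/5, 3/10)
B

For a discrete distribution over n outcomes, entropy is maximized by the uniform distribution.

Computing entropies:
H(A) = 0.2606 dits
H(B) = 0.4771 dits
H(C) = 0.4729 dits

The uniform distribution (where all probabilities equal 1/3) achieves the maximum entropy of log_10(3) = 0.4771 dits.

Distribution B has the highest entropy.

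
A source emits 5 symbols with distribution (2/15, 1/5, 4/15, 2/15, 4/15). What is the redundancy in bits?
0.0654 bits

Redundancy measures how far a source is from maximum entropy:
R = H_max - H(X)

Maximum entropy for 5 symbols: H_max = log_2(5) = 2.3219 bits
Actual entropy: H(X) = 2.2566 bits
Redundancy: R = 2.3219 - 2.2566 = 0.0654 bits

This redundancy represents potential for compression: the source could be compressed by 0.0654 bits per symbol.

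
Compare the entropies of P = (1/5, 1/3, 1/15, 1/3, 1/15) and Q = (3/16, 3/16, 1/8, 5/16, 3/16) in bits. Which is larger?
Q

Computing entropies in bits:
H(P) = 2.0419
H(Q) = 2.2579

Distribution Q has higher entropy.

Intuition: The distribution closer to uniform (more spread out) has higher entropy.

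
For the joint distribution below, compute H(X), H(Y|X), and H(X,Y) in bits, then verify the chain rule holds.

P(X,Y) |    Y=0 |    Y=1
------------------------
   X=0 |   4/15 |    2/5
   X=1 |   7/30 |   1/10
H(X,Y) = 1.8594, H(X) = 0.9183, H(Y|X) = 0.9411 (all in bits)

Chain rule: H(X,Y) = H(X) + H(Y|X)

Left side — joint entropy directly:
H(X,Y) = -Σ p(x,y) log p(x,y) = 1.8594 bits

Right side — compute H(Y|X) from the conditional distributions:
P(X) = (2/3, 1/3), so H(X) = 0.9183 bits
H(Y|X) = Σ_x P(X=x) · H(Y|X=x):
  P(Y|X=0) = (2/5, 3/5), H(Y|X=0) = 0.9710, weight P(X=0) = 2/3
  P(Y|X=1) = (7/10, 3/10), H(Y|X=1) = 0.8813, weight P(X=1) = 1/3
H(Y|X) = 0.9411 bits

H(X) + H(Y|X) = 0.9183 + 0.9411 = 1.8594 bits

Both sides equal 1.8594 bits. ✓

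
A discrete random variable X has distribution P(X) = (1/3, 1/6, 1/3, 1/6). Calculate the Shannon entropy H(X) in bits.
1.9183 bits

Shannon entropy is H(X) = -Σ p(x) log p(x).

For P = (1/3, 1/6, 1/3, 1/6):
H = -1/3 × log_2(1/3) -1/6 × log_2(1/6) -1/3 × log_2(1/3) -1/6 × log_2(1/6)
H = 1.9183 bits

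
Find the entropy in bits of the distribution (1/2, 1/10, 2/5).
1.3610 bits

Shannon entropy is H(X) = -Σ p(x) log p(x).

For P = (1/2, 1/10, 2/5):
H = -1/2 × log_2(1/2) -1/10 × log_2(1/10) -2/5 × log_2(2/5)
H = 1.3610 bits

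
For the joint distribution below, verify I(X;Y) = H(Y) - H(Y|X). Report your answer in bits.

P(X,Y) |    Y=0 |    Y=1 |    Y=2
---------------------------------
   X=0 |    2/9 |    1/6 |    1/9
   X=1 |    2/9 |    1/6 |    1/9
I(X;Y) = 0.0000 bits

Mutual information has multiple equivalent forms:
- I(X;Y) = H(X) - H(X|Y)
- I(X;Y) = H(Y) - H(Y|X)
- I(X;Y) = H(X) + H(Y) - H(X,Y)

Computing all quantities:
H(X) = 1.0000, H(Y) = 1.5305, H(X,Y) = 2.5305
H(X|Y) = 1.0000, H(Y|X) = 1.5305

Verification:
H(X) - H(X|Y) = 1.0000 - 1.0000 = 0.0000
H(Y) - H(Y|X) = 1.5305 - 1.5305 = 0.0000
H(X) + H(Y) - H(X,Y) = 1.0000 + 1.5305 - 2.5305 = 0.0000

All forms give I(X;Y) = 0.0000 bits. ✓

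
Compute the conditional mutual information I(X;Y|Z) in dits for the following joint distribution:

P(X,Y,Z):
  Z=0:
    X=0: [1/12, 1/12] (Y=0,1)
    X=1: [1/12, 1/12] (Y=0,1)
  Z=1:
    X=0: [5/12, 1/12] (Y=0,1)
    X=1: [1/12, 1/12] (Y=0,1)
0.0148 dits

Conditional mutual information: I(X;Y|Z) = H(X|Z) + H(Y|Z) - H(X,Y|Z)

H(Z) = 0.2764
H(X,Z) = 0.5396 → H(X|Z) = 0.2632
H(Y,Z) = 0.5396 → H(Y|Z) = 0.2632
H(X,Y,Z) = 0.7879 → H(X,Y|Z) = 0.5115

I(X;Y|Z) = 0.2632 + 0.2632 - 0.5115 = 0.0148 dits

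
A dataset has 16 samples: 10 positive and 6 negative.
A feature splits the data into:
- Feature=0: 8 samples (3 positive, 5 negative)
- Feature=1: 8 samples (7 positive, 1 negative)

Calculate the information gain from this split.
0.2054 bits

Information Gain = H(Y) - H(Y|Feature)

Before split:
P(positive) = 10/16 = 0.6250
H(Y) = 0.9544 bits

After split:
Feature=0: H = 0.9544 bits (weight = 8/16)
Feature=1: H = 0.5436 bits (weight = 8/16)
H(Y|Feature) = (8/16)×0.9544 + (8/16)×0.5436 = 0.7490 bits

Information Gain = 0.9544 - 0.7490 = 0.2054 bits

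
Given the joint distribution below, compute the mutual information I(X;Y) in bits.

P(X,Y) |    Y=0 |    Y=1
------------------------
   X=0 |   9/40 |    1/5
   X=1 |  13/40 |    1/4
0.0009 bits

Mutual information: I(X;Y) = H(X) + H(Y) - H(X,Y)

Marginals:
P(X) = (17/40, 23/40), H(X) = 0.9837 bits
P(Y) = (11/20, 9/20), H(Y) = 0.9928 bits

Joint entropy: H(X,Y) = 1.9756 bits

I(X;Y) = 0.9837 + 0.9928 - 1.9756 = 0.0009 bits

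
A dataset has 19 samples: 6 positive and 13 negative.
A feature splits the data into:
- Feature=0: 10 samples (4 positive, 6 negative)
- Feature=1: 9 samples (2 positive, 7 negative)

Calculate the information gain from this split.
0.0267 bits

Information Gain = H(Y) - H(Y|Feature)

Before split:
P(positive) = 6/19 = 0.3158
H(Y) = 0.8997 bits

After split:
Feature=0: H = 0.9710 bits (weight = 10/19)
Feature=1: H = 0.7642 bits (weight = 9/19)
H(Y|Feature) = (10/19)×0.9710 + (9/19)×0.7642 = 0.8730 bits

Information Gain = 0.8997 - 0.8730 = 0.0267 bits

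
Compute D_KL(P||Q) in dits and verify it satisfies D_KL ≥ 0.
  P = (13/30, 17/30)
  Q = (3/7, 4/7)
0.0000 dits

KL divergence satisfies the Gibbs inequality: D_KL(P||Q) ≥ 0 for all distributions P, Q.

D_KL(P||Q) = Σ p(x) log(p(x)/q(x))
Term by term:
  x=0: 13/30 × log_10[(13/30)/(3/7)] = 0.0021
  x=1: 17/30 × log_10[(17/30)/(4/7)] = -0.0021
D_KL(P||Q) = 0.0000 dits

D_KL(P||Q) = 0.0000 ≥ 0 ✓

This non-negativity is a fundamental property: relative entropy cannot be negative because it measures how different Q is from P.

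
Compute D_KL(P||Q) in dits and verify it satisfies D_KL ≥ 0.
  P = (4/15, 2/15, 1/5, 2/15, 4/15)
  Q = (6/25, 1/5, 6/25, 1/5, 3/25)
0.0419 dits

KL divergence satisfies the Gibbs inequality: D_KL(P||Q) ≥ 0 for all distributions P, Q.

D_KL(P||Q) = Σ p(x) log(p(x)/q(x))
Term by term:
  x=0: 4/15 × log_10[(4/15)/(6/25)] = 0.0122
  x=1: 2/15 × log_10[(2/15)/(1/5)] = -0.0235
  x=2: 1/5 × log_10[(1/5)/(6/25)] = -0.0158
  x=3: 2/15 × log_10[(2/15)/(1/5)] = -0.0235
  x=4: 4/15 × log_10[(4/15)/(3/25)] = 0.0925
D_KL(P||Q) = 0.0419 dits

D_KL(P||Q) = 0.0419 ≥ 0 ✓

This non-negativity is a fundamental property: relative entropy cannot be negative because it measures how different Q is from P.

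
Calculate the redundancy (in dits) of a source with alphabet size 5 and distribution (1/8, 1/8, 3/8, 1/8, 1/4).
0.0501 dits

Redundancy measures how far a source is from maximum entropy:
R = H_max - H(X)

Maximum entropy for 5 symbols: H_max = log_10(5) = 0.6990 dits
Actual entropy: H(X) = 0.6489 dits
Redundancy: R = 0.6990 - 0.6489 = 0.0501 dits

This redundancy represents potential for compression: the source could be compressed by 0.0501 dits per symbol.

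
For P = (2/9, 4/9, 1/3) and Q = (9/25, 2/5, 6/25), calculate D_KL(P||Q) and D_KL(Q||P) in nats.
D_KL(P||Q) = 0.0491, D_KL(Q||P) = 0.0527

KL divergence is not symmetric: D_KL(P||Q) ≠ D_KL(Q||P) in general.

D_KL(P||Q) = 0.0491 nats
D_KL(Q||P) = 0.0527 nats

No, they are not equal!

This asymmetry is why KL divergence is not a true distance metric.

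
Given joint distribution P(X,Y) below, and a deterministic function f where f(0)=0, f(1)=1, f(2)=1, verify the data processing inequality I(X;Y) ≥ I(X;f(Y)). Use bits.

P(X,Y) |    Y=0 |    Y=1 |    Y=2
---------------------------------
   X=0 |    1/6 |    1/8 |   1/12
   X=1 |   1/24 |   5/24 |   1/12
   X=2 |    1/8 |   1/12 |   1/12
I(X;Y) = 0.0937, I(X;f(Y)) = 0.0781, inequality holds: 0.0937 ≥ 0.0781

Data Processing Inequality: For any Markov chain X → Y → Z, we have I(X;Y) ≥ I(X;Z).

Here Z = f(Y) is a deterministic function of Y, forming X → Y → Z.

Original I(X;Y) = 0.0937 bits

After applying f:
P(X,Z) where Z=f(Y):
- P(X,Z=0) = P(X,Y=0)
- P(X,Z=1) = P(X,Y=1) + P(X,Y=2)

I(X;Z) = I(X;f(Y)) = 0.0781 bits

Verification: 0.0937 ≥ 0.0781 ✓

Information cannot be created by processing; the function f can only lose information about X.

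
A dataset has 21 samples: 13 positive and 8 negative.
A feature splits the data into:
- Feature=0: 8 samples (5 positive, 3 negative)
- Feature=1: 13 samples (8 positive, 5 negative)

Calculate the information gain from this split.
0.0001 bits

Information Gain = H(Y) - H(Y|Feature)

Before split:
P(positive) = 13/21 = 0.6190
H(Y) = 0.9587 bits

After split:
Feature=0: H = 0.9544 bits (weight = 8/21)
Feature=1: H = 0.9612 bits (weight = 13/21)
H(Y|Feature) = (8/21)×0.9544 + (13/21)×0.9612 = 0.9586 bits

Information Gain = 0.9587 - 0.9586 = 0.0001 bits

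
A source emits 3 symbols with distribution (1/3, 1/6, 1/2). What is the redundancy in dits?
0.0379 dits

Redundancy measures how far a source is from maximum entropy:
R = H_max - H(X)

Maximum entropy for 3 symbols: H_max = log_10(3) = 0.4771 dits
Actual entropy: H(X) = 0.4392 dits
Redundancy: R = 0.4771 - 0.4392 = 0.0379 dits

This redundancy represents potential for compression: the source could be compressed by 0.0379 dits per symbol.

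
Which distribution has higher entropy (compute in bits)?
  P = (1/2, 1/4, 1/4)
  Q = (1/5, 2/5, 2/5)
Q

Computing entropies in bits:
H(P) = 1.5000
H(Q) = 1.5219

Distribution Q has higher entropy.

Intuition: The distribution closer to uniform (more spread out) has higher entropy.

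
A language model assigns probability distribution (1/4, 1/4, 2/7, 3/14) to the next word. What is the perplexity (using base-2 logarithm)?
3.9796

Perplexity is 2^H (or exp(H) for natural log).

First, H = -Σ p log p = 1.9926 bits
Perplexity = 2^1.9926 = 3.9796

Interpretation: The model's uncertainty is equivalent to choosing uniformly among 4.0 options.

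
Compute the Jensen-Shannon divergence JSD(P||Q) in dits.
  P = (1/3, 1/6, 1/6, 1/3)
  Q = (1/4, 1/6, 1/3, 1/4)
0.0087 dits

Jensen-Shannon divergence is:
JSD(P||Q) = 0.5 × D_KL(P||M) + 0.5 × D_KL(Q||M)
where M = 0.5 × (P + Q) is the mixture distribution.

M = 0.5 × (1/3, 1/6, 1/6, 1/3) + 0.5 × (1/4, 1/6, 1/3, 1/4) = (7/24, 1/6, 1/4, 7/24)

D_KL(P||M) = 0.0093 dits
D_KL(Q||M) = 0.0082 dits

JSD(P||Q) = 0.5 × 0.0093 + 0.5 × 0.0082 = 0.0087 dits

Unlike KL divergence, JSD is symmetric and bounded: 0 ≤ JSD ≤ log(2).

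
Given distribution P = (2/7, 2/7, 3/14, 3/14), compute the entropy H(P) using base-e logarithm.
1.3761 nats

Shannon entropy is H(X) = -Σ p(x) log p(x).

For P = (2/7, 2/7, 3/14, 3/14):
H = -2/7 × log_e(2/7) -2/7 × log_e(2/7) -3/14 × log_e(3/14) -3/14 × log_e(3/14)
H = 1.3761 nats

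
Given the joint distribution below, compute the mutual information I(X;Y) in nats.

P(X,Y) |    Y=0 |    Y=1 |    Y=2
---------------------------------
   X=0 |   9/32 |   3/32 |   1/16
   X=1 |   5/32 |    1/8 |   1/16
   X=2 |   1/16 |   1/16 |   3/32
0.0533 nats

Mutual information: I(X;Y) = H(X) + H(Y) - H(X,Y)

Marginals:
P(X) = (7/16, 11/32, 7/32), H(X) = 1.0612 nats
P(Y) = (1/2, 9/32, 7/32), H(Y) = 1.0358 nats

Joint entropy: H(X,Y) = 2.0437 nats

I(X;Y) = 1.0612 + 1.0358 - 2.0437 = 0.0533 nats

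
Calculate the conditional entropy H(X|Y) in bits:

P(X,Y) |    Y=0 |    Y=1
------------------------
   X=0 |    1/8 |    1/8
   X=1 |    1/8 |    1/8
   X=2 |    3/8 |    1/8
1.4512 bits

Using the chain rule: H(X|Y) = H(X,Y) - H(Y)

First, compute H(X,Y) = 2.4056 bits

Marginal P(Y) = (5/8, 3/8)
H(Y) = 0.9544 bits

H(X|Y) = H(X,Y) - H(Y) = 2.4056 - 0.9544 = 1.4512 bits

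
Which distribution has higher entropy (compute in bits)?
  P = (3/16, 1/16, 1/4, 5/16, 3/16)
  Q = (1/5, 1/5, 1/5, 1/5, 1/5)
Q

Computing entropies in bits:
H(P) = 2.1800
H(Q) = 2.3219

Distribution Q has higher entropy.

Intuition: The distribution closer to uniform (more spread out) has higher entropy.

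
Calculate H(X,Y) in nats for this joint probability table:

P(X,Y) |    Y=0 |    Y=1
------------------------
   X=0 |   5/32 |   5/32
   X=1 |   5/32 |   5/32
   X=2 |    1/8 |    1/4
1.7667 nats

Joint entropy is H(X,Y) = -Σ_{x,y} p(x,y) log p(x,y).

Summing over all non-zero entries:
H(X,Y) = -[5/32·log_e(5/32) + 5/32·log_e(5/32) + 5/32·log_e(5/32) + 5/32·log_e(5/32) + 1/8·log_e(1/8) + 1/4·log_e(1/4)]
H(X,Y) = 1.7667 nats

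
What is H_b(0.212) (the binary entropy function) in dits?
0.2244 dits

The binary entropy function is:
H(p) = -p log(p) - (1-p) log(1-p)

H(0.212) = -0.212 × log_10(0.212) - 0.788 × log_10(0.788)
H(0.212) = 0.2244 dits

Note: Binary entropy is maximized at p=0.5 (H=1 bit) and minimized at p=0 or p=1 (H=0).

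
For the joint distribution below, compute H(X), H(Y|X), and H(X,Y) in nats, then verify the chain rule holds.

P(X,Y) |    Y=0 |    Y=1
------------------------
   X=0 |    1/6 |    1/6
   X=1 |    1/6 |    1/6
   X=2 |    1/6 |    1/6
H(X,Y) = 1.7918, H(X) = 1.0986, H(Y|X) = 0.6931 (all in nats)

Chain rule: H(X,Y) = H(X) + H(Y|X)

Left side — joint entropy directly:
H(X,Y) = -Σ p(x,y) log p(x,y) = 1.7918 nats

Right side — compute H(Y|X) from the conditional distributions:
P(X) = (1/3, 1/3, 1/3), so H(X) = 1.0986 nats
H(Y|X) = Σ_x P(X=x) · H(Y|X=x):
  P(Y|X=0) = (1/2, 1/2), H(Y|X=0) = 0.6931, weight P(X=0) = 1/3
  P(Y|X=1) = (1/2, 1/2), H(Y|X=1) = 0.6931, weight P(X=1) = 1/3
  P(Y|X=2) = (1/2, 1/2), H(Y|X=2) = 0.6931, weight P(X=2) = 1/3
H(Y|X) = 0.6931 nats

H(X) + H(Y|X) = 1.0986 + 0.6931 = 1.7918 nats

Both sides equal 1.7918 nats. ✓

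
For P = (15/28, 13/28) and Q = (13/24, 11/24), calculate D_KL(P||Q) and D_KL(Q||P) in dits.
D_KL(P||Q) = 0.0000, D_KL(Q||P) = 0.0000

KL divergence is not symmetric: D_KL(P||Q) ≠ D_KL(Q||P) in general.

D_KL(P||Q) = 0.0000 dits
D_KL(Q||P) = 0.0000 dits

In this case they happen to be equal (to 4 decimal places).

This asymmetry is why KL divergence is not a true distance metric.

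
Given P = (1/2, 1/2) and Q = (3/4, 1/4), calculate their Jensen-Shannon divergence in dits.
0.0147 dits

Jensen-Shannon divergence is:
JSD(P||Q) = 0.5 × D_KL(P||M) + 0.5 × D_KL(Q||M)
where M = 0.5 × (P + Q) is the mixture distribution.

M = 0.5 × (1/2, 1/2) + 0.5 × (3/4, 1/4) = (5/8, 3/8)

D_KL(P||M) = 0.0140 dits
D_KL(Q||M) = 0.0154 dits

JSD(P||Q) = 0.5 × 0.0140 + 0.5 × 0.0154 = 0.0147 dits

Unlike KL divergence, JSD is symmetric and bounded: 0 ≤ JSD ≤ log(2).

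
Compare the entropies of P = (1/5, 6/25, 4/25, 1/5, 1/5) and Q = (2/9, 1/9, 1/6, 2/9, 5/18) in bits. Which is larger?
P

Computing entropies in bits:
H(P) = 2.3103
H(Q) = 2.2608

Distribution P has higher entropy.

Intuition: The distribution closer to uniform (more spread out) has higher entropy.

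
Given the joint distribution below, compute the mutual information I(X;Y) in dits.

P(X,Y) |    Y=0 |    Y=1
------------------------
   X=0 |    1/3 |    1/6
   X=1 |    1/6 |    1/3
0.0246 dits

Mutual information: I(X;Y) = H(X) + H(Y) - H(X,Y)

Marginals:
P(X) = (1/2, 1/2), H(X) = 0.3010 dits
P(Y) = (1/2, 1/2), H(Y) = 0.3010 dits

Joint entropy: H(X,Y) = 0.5775 dits

I(X;Y) = 0.3010 + 0.3010 - 0.5775 = 0.0246 dits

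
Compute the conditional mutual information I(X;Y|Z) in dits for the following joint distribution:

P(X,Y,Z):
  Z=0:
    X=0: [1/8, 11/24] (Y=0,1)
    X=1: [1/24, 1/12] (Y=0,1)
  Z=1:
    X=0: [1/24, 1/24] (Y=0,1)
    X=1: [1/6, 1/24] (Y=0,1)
0.0071 dits

Conditional mutual information: I(X;Y|Z) = H(X|Z) + H(Y|Z) - H(X,Y|Z)

H(Z) = 0.2622
H(X,Z) = 0.4813 → H(X|Z) = 0.2191
H(Y,Z) = 0.5058 → H(Y|Z) = 0.2436
H(X,Y,Z) = 0.7178 → H(X,Y|Z) = 0.4557

I(X;Y|Z) = 0.2191 + 0.2436 - 0.4557 = 0.0071 dits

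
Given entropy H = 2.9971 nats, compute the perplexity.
20.0274

Perplexity is e^H (or exp(H) for natural log).

H = 2.9971 nats
Perplexity = e^2.9971 = 20.0274

Interpretation: The model's uncertainty is equivalent to choosing uniformly among 20.0 options.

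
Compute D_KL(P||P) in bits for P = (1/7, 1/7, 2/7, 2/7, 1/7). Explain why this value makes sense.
0.0000 bits

KL divergence satisfies the Gibbs inequality: D_KL(P||Q) ≥ 0 for all distributions P, Q.

D_KL(P||Q) = Σ p(x) log(p(x)/q(x))
Each term is p(x) × log_2(p(x)/p(x)) = p(x) × log_2(1) = 0, so the sum is 0.
D_KL(P||Q) = 0.0000 bits

When P = Q, the KL divergence is exactly 0, as there is no 'divergence' between identical distributions.

This non-negativity is a fundamental property: relative entropy cannot be negative because it measures how different Q is from P.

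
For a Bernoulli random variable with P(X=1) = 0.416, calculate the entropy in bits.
0.9795 bits

The binary entropy function is:
H(p) = -p log(p) - (1-p) log(1-p)

H(0.416) = -0.416 × log_2(0.416) - 0.584 × log_2(0.584)
H(0.416) = 0.9795 bits

Note: Binary entropy is maximized at p=0.5 (H=1 bit) and minimized at p=0 or p=1 (H=0).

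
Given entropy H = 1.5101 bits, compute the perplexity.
2.8483

Perplexity is 2^H (or exp(H) for natural log).

H = 1.5101 bits
Perplexity = 2^1.5101 = 2.8483

Interpretation: The model's uncertainty is equivalent to choosing uniformly among 2.8 options.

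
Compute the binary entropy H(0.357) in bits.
0.9402 bits

The binary entropy function is:
H(p) = -p log(p) - (1-p) log(1-p)

H(0.357) = -0.357 × log_2(0.357) - 0.643 × log_2(0.643)
H(0.357) = 0.9402 bits

Note: Binary entropy is maximized at p=0.5 (H=1 bit) and minimized at p=0 or p=1 (H=0).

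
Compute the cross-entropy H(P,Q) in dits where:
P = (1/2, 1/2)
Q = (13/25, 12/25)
0.3014 dits

Cross-entropy: H(P,Q) = -Σ p(x) log q(x)

Alternatively: H(P,Q) = H(P) + D_KL(P||Q)
H(P) = 0.3010 dits
D_KL(P||Q) = 0.0003 dits

H(P,Q) = 0.3010 + 0.0003 = 0.3014 dits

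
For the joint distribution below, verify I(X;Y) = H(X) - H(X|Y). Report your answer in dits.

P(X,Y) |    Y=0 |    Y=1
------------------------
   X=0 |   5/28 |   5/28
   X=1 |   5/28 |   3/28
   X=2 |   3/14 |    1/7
I(X;Y) = 0.0026 dits

Mutual information has multiple equivalent forms:
- I(X;Y) = H(X) - H(X|Y)
- I(X;Y) = H(Y) - H(Y|X)
- I(X;Y) = H(X) + H(Y) - H(X,Y)

Computing all quantities:
H(X) = 0.4748, H(Y) = 0.2966, H(X,Y) = 0.7688
H(X|Y) = 0.4723, H(Y|X) = 0.2940

Verification:
H(X) - H(X|Y) = 0.4748 - 0.4723 = 0.0026
H(Y) - H(Y|X) = 0.2966 - 0.2940 = 0.0026
H(X) + H(Y) - H(X,Y) = 0.4748 + 0.2966 - 0.7688 = 0.0026

All forms give I(X;Y) = 0.0026 dits. ✓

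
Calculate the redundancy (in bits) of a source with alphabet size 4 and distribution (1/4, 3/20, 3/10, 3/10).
0.0473 bits

Redundancy measures how far a source is from maximum entropy:
R = H_max - H(X)

Maximum entropy for 4 symbols: H_max = log_2(4) = 2.0000 bits
Actual entropy: H(X) = 1.9527 bits
Redundancy: R = 2.0000 - 1.9527 = 0.0473 bits

This redundancy represents potential for compression: the source could be compressed by 0.0473 bits per symbol.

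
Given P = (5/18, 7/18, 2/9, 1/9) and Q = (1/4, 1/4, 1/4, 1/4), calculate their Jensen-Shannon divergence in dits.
0.0096 dits

Jensen-Shannon divergence is:
JSD(P||Q) = 0.5 × D_KL(P||M) + 0.5 × D_KL(Q||M)
where M = 0.5 × (P + Q) is the mixture distribution.

M = 0.5 × (5/18, 7/18, 2/9, 1/9) + 0.5 × (1/4, 1/4, 1/4, 1/4) = (0.263889, 0.319444, 0.236111, 0.180556)

D_KL(P||M) = 0.0101 dits
D_KL(Q||M) = 0.0091 dits

JSD(P||Q) = 0.5 × 0.0101 + 0.5 × 0.0091 = 0.0096 dits

Unlike KL divergence, JSD is symmetric and bounded: 0 ≤ JSD ≤ log(2).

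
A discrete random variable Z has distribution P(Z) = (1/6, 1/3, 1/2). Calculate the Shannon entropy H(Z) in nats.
1.0114 nats

Shannon entropy is H(X) = -Σ p(x) log p(x).

For P = (1/6, 1/3, 1/2):
H = -1/6 × log_e(1/6) -1/3 × log_e(1/3) -1/2 × log_e(1/2)
H = 1.0114 nats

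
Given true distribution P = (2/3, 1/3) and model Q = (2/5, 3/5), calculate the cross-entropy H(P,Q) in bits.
1.1269 bits

Cross-entropy: H(P,Q) = -Σ p(x) log q(x)

Alternatively: H(P,Q) = H(P) + D_KL(P||Q)
H(P) = 0.9183 bits
D_KL(P||Q) = 0.2086 bits

H(P,Q) = 0.9183 + 0.2086 = 1.1269 bits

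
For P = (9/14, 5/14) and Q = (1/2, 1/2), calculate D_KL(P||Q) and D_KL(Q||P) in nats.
D_KL(P||Q) = 0.0414, D_KL(Q||P) = 0.0426

KL divergence is not symmetric: D_KL(P||Q) ≠ D_KL(Q||P) in general.

D_KL(P||Q) = 0.0414 nats
D_KL(Q||P) = 0.0426 nats

No, they are not equal!

This asymmetry is why KL divergence is not a true distance metric.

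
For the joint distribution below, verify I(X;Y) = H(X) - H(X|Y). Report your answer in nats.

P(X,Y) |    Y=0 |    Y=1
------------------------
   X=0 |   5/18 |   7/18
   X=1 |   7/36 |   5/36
I(X;Y) = 0.0124 nats

Mutual information has multiple equivalent forms:
- I(X;Y) = H(X) - H(X|Y)
- I(X;Y) = H(Y) - H(Y|X)
- I(X;Y) = H(X) + H(Y) - H(X,Y)

Computing all quantities:
H(X) = 0.6365, H(Y) = 0.6916, H(X,Y) = 1.3157
H(X|Y) = 0.6241, H(Y|X) = 0.6792

Verification:
H(X) - H(X|Y) = 0.6365 - 0.6241 = 0.0124
H(Y) - H(Y|X) = 0.6916 - 0.6792 = 0.0124
H(X) + H(Y) - H(X,Y) = 0.6365 + 0.6916 - 1.3157 = 0.0124

All forms give I(X;Y) = 0.0124 nats. ✓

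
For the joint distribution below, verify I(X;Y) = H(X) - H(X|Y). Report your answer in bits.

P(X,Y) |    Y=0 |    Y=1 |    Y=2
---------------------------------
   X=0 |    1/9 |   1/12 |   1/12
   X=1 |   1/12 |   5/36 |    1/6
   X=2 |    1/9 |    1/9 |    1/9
I(X;Y) = 0.0217 bits

Mutual information has multiple equivalent forms:
- I(X;Y) = H(X) - H(X|Y)
- I(X;Y) = H(Y) - H(Y|X)
- I(X;Y) = H(X) + H(Y) - H(X,Y)

Computing all quantities:
H(X) = 1.5715, H(Y) = 1.5816, H(X,Y) = 3.1315
H(X|Y) = 1.5499, H(Y|X) = 1.5599

Verification:
H(X) - H(X|Y) = 1.5715 - 1.5499 = 0.0217
H(Y) - H(Y|X) = 1.5816 - 1.5599 = 0.0217
H(X) + H(Y) - H(X,Y) = 1.5715 + 1.5816 - 3.1315 = 0.0217

All forms give I(X;Y) = 0.0217 bits. ✓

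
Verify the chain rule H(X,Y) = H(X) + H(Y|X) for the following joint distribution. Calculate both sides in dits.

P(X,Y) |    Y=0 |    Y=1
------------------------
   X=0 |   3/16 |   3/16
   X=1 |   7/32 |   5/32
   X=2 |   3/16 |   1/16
H(X,Y) = 0.7545, H(X) = 0.4700, H(Y|X) = 0.2846 (all in dits)

Chain rule: H(X,Y) = H(X) + H(Y|X)

Left side — joint entropy directly:
H(X,Y) = -Σ p(x,y) log p(x,y) = 0.7545 dits

Right side — compute H(Y|X) from the conditional distributions:
P(X) = (3/8, 3/8, 1/4), so H(X) = 0.4700 dits
H(Y|X) = Σ_x P(X=x) · H(Y|X=x):
  P(Y|X=0) = (1/2, 1/2), H(Y|X=0) = 0.3010, weight P(X=0) = 3/8
  P(Y|X=1) = (7/12, 5/12), H(Y|X=1) = 0.2950, weight P(X=1) = 3/8
  P(Y|X=2) = (3/4, 1/4), H(Y|X=2) = 0.2442, weight P(X=2) = 1/4
H(Y|X) = 0.2846 dits

H(X) + H(Y|X) = 0.4700 + 0.2846 = 0.7545 dits

Both sides equal 0.7545 dits. ✓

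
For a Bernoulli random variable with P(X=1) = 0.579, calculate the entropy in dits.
0.2956 dits

The binary entropy function is:
H(p) = -p log(p) - (1-p) log(1-p)

H(0.579) = -0.579 × log_10(0.579) - 0.421 × log_10(0.421)
H(0.579) = 0.2956 dits

Note: Binary entropy is maximized at p=0.5 (H=1 bit) and minimized at p=0 or p=1 (H=0).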